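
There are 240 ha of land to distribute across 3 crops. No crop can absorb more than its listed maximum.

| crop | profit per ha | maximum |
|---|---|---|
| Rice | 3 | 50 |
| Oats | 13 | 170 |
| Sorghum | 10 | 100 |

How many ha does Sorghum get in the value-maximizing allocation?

Rank by profit per ha: Oats 13 > Sorghum 10 > Rice 3.
Give Oats 170 to hit its cap of 170 — 70 left.
Sorghum: +70 (room for 100) → 70. Pool exhausted.

70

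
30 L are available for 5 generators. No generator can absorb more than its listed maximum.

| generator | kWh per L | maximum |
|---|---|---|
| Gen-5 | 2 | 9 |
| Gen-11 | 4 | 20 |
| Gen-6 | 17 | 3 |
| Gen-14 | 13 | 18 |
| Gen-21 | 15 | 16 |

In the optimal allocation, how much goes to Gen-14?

Rank by kWh per L: Gen-6 17 > Gen-21 15 > Gen-14 13 > Gen-11 4 > Gen-5 2.
Give Gen-6 3 to hit its cap of 3 — 27 left.
Gen-21 takes 16 to reach its cap of 16 — 11 left.
Gen-14 has room for 18 but only 11 remain, so it gets 11.

11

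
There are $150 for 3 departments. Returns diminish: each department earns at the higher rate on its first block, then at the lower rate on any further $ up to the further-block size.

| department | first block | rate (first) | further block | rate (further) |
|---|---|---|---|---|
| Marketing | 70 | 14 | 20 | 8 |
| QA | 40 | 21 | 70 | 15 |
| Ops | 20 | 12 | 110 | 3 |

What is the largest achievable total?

Rank every tier by rate: QA/first 21 > QA/second 15 > Marketing/first 14 > Ops/first 12 > Marketing/second 8 > Ops/second 3.
QA first at 21: fill all 40 ; 110 left.
QA second at 15: fill all 70 ; 40 left.
Marketing first at 14: only 40 left, fill 40.
Total = 21×40 + 15×70 + 14×40 = 2450.

2450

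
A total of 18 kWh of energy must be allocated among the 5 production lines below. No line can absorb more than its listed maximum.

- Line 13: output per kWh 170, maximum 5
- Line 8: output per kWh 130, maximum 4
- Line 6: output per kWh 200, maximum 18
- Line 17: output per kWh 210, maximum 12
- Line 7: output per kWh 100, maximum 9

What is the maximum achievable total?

3720

Rank by output per kWh: Line 17 210 > Line 6 200 > Line 13 170 > Line 8 130 > Line 7 100.
Give Line 17 12 to hit its cap of 12 ; 6 left.
Line 6: +6 (room for 18) → 6. Pool exhausted.
Total = 200×6 + 210×12 = 3720.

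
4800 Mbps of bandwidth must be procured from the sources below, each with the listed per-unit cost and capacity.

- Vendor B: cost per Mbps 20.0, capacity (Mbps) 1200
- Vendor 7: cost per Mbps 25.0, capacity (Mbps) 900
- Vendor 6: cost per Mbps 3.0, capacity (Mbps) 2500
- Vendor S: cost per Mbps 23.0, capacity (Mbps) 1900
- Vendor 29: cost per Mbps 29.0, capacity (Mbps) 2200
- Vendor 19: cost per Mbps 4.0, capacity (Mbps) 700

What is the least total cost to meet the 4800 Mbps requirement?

43500

Use sources in increasing cost order.
Vendor 6 (3.0): use full 2500 — 2300 Mbps to go.
Vendor 19 (4.0): use full 700 — 1600 Mbps to go.
Vendor B at 20.0: take all 1200 Mbps — 400 still needed.
Vendor S at 23.0: take 400 of its 1900 — requirement met.
Vendor 7, Vendor 29: unused.
Cost = 2500×3.0 + 700×4.0 + 1200×20.0 + 400×23.0 = 43500.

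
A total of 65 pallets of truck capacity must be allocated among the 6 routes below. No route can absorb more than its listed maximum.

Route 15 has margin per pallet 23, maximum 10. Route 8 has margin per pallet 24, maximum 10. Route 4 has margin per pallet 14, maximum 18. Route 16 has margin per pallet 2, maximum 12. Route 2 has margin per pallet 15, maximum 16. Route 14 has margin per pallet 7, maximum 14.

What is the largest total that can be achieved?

1039

Rank by margin per pallet: Route 8 24 > Route 15 23 > Route 2 15 > Route 4 14 > Route 14 7 > Route 16 2.
Route 8: +10 to 10 (cap) → 55 left.
Route 15: +10 to 10 (cap) → 45 left.
Route 2: +16 to 16 (cap) → 29 left.
Route 4 takes 18 to reach its cap of 18 → 11 left.
Route 14 has room for 14 but only 11 remain, so it gets 11.
Total = 23×10 + 24×10 + 14×18 + 15×16 + 7×11 = 1039.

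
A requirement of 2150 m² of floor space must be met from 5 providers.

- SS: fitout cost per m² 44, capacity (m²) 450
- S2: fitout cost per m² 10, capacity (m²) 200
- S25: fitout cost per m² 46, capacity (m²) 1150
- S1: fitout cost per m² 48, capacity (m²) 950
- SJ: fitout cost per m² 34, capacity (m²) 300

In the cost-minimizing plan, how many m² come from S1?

Fill from the cheapest provider first.
Take 200 from S2 at 10 — need 1950 more.
Take 300 from SJ at 34 — need 1650 more.
SS at 44: take all 450 m² — 1200 still needed.
S25 at 46: take all 1150 m² — 50 still needed.
S1 at 48: take 50 of its 950 — requirement met.

50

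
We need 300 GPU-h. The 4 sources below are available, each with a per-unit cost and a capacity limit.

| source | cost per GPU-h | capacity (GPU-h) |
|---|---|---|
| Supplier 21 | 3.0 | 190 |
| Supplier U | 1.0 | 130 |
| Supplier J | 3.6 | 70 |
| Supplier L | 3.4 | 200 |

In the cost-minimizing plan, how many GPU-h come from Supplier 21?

Cheapest first:
Supplier U at 1.0: take all 130 GPU-h ; 170 still needed.
Take 170 from Supplier 21 at 3.0 to finish.
Supplier L, Supplier J: unused.

170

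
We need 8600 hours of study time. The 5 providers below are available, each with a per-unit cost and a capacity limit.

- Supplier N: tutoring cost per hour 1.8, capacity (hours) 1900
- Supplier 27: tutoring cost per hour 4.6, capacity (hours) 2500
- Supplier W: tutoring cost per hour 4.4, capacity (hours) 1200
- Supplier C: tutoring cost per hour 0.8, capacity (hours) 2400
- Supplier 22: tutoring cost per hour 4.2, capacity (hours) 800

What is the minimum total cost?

Cheapest first:
Supplier C at 0.8: take all 2400 hours → 6200 still needed.
Take 1900 from Supplier N at 1.8 → need 4300 more.
Supplier 22 (4.2): use full 800 → 3500 hours to go.
Take 1200 from Supplier W at 4.4 → need 2300 more.
Supplier 27 at 4.6: take 2300 of its 2500 → requirement met.
Cost = 2400×0.8 + 1900×1.8 + 800×4.2 + 1200×4.4 + 2300×4.6 = 24560.

24560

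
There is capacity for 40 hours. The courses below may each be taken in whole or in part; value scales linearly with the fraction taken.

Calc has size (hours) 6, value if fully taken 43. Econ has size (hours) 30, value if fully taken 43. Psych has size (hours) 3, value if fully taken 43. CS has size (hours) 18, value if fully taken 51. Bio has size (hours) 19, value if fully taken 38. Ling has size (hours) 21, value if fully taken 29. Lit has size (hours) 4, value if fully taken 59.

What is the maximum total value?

Best value per unit of size first: Lit 59/4≈14.8, Psych 43/3≈14.3, Calc 43/6≈7.17, CS 51/18≈2.83, Bio 38/19≈2, Econ 43/30≈1.43, Ling 29/21≈1.38.
Take all of Lit (4 hours, value 59) — 36 hours left.
All 3 hours of Psych fit (value 43) — 33 remain.
Calc: take in full, 6 hours for value 43 — 27 left.
CS: take in full, 18 hours for value 51 — 9 left.
Only 9 hours remain; take 9/19 of Bio for value 38×9/19 = 18.
Total value = 214.

214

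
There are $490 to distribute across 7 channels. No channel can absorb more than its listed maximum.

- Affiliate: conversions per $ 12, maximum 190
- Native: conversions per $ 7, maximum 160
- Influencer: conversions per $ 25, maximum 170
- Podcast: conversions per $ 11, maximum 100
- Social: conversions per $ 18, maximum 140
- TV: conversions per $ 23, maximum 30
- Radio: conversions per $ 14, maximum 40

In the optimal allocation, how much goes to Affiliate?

110

Highest conversions per $ first: Influencer 25 > TV 23 > Social 18 > Radio 14 > Affiliate 12 > Podcast 11 > Native 7.
Influencer: +170 to 170 (cap) — 320 left.
Give TV 30 to hit its cap of 30 — 290 left.
Social takes 140 to reach its cap of 140 — 150 left.
Radio: +40 to 40 (cap) — 110 left.
Affiliate has room for 190 but only 110 remain, so it gets 110.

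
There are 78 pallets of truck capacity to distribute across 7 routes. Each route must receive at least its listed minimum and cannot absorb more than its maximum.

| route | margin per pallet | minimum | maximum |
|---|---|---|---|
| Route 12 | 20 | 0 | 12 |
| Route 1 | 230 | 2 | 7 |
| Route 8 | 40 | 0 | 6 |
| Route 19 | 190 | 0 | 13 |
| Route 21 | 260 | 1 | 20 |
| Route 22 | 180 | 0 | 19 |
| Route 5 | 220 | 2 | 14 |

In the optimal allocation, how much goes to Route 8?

Meeting every minimum uses 0+2+0+0+1+0+2 = 5 pallets, leaving 73.
Rank by margin per pallet: Route 21 260 > Route 1 230 > Route 5 220 > Route 19 190 > Route 22 180 > Route 8 40 > Route 12 20.
Route 21: +19 to 20 (cap) — 54 left.
Route 1: +5 to 7 (cap) — 49 left.
Route 5: +12 to 14 (cap) — 37 left.
Give Route 19 13 more to hit its cap of 13 — 24 left.
Route 22: +19 to 19 (cap) — 5 left.
Only 5 left; Route 8 takes them to reach 5.

5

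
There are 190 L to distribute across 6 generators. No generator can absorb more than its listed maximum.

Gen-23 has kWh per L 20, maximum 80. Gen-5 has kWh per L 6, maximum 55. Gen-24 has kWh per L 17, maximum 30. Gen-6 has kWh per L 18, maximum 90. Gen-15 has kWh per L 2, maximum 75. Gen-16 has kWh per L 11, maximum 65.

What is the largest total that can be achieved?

3560

Rank by kWh per L: Gen-23 20 > Gen-6 18 > Gen-24 17 > Gen-16 11 > Gen-5 6 > Gen-15 2.
Gen-23 takes 80 to reach its cap of 80 → 110 left.
Gen-6 takes 90 to reach its cap of 90 → 20 left.
Gen-24 has room for 30 but only 20 remain, so it gets 20.
Total = 20×80 + 17×20 + 18×90 = 3560.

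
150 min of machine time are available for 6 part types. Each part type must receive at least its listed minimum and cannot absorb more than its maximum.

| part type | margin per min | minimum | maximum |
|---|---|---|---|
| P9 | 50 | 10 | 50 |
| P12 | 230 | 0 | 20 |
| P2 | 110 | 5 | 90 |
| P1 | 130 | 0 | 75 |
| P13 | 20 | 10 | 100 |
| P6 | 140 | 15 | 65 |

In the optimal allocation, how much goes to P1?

Meeting every minimum uses 10+0+5+0+10+15 = 40 min, leaving 110.
Order the part types by margin per min: P12 230 > P6 140 > P1 130 > P2 110 > P9 50 > P13 20.
P12 takes 20 more to reach its cap of 20 ; 90 left.
P6: +50 to 65 (cap) ; 40 left.
P1 has room for 75 more but only 40 remain, so it gets 40.

40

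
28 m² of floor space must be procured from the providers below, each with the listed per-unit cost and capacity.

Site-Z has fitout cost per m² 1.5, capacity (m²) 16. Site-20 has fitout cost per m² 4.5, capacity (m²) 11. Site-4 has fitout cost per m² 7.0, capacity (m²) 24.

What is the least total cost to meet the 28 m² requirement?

80.5

Cheapest first:
Take 16 from Site-Z at 1.5 ; need 12 more.
Site-20 (4.5): use full 11 ; 1 m² to go.
Take 1 from Site-4 at 7.0 to finish.
Cost = 16×1.5 + 11×4.5 + 1×7.0 = 80.5.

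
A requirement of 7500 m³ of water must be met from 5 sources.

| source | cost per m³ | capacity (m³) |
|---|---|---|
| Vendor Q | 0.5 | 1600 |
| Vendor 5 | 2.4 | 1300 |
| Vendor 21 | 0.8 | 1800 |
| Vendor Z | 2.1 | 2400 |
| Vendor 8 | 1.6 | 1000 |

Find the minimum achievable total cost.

Use sources in increasing cost order.
Vendor Q at 0.5: take all 1600 m³ → 5900 still needed.
Take 1800 from Vendor 21 at 0.8 → need 4100 more.
Take 1000 from Vendor 8 at 1.6 → need 3100 more.
Vendor Z (2.1): use full 2400 → 700 m³ to go.
Vendor 5 at 2.4: take 700 of its 1300 → requirement met.
Cost = 1600×0.5 + 1800×0.8 + 1000×1.6 + 2400×2.1 + 700×2.4 = 10560.

10560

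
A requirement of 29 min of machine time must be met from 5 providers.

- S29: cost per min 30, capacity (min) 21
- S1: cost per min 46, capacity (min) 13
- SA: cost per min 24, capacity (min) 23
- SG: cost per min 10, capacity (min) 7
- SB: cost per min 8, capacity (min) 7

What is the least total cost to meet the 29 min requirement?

486

Use providers in increasing cost order.
Take 7 from SB at 8 — need 22 more.
Take 7 from SG at 10 — need 15 more.
Take 15 from SA at 24 to finish.
S29, S1: unused.
Cost = 7×8 + 7×10 + 15×24 = 486.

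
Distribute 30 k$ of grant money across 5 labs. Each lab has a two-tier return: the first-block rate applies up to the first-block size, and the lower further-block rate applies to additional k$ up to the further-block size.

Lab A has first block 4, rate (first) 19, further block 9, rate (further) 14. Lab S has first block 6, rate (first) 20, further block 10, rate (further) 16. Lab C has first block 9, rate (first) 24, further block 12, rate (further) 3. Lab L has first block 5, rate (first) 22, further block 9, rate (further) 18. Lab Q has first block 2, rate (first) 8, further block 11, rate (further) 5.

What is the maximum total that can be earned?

630

Rank every tier by rate: Lab C/first 24 > Lab L/first 22 > Lab S/first 20 > Lab A/first 19 > Lab L/second 18 > Lab S/second 16 > Lab A/second 14 > Lab Q/first 8 > Lab Q/second 5 > Lab C/second 3.
Fill Lab C first block (9 at 24) → 21 left.
Fill Lab L first block (5 at 22) → 16 left.
Lab S/first (20): +6 → 10 left.
Fill Lab A first block (4 at 19) → 6 left.
Lab L/second: +6 of 9 at 18; pool empty.
Total = 24×9 + 22×5 + 20×6 + 19×4 + 18×6 = 630.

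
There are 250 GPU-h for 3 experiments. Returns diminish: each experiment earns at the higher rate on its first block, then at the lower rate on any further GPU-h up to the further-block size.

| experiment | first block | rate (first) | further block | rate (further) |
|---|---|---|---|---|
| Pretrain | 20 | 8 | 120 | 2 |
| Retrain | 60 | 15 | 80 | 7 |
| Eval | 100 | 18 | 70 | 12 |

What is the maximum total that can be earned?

Order all 6 blocks by rate: Eval/first 18 > Retrain/first 15 > Eval/second 12 > Pretrain/first 8 > Retrain/second 7 > Pretrain/second 2.
Fill Eval first block (100 at 18) ; 150 left.
Retrain/first (15): +60 ; 90 left.
Eval second at 12: fill all 70 ; 20 left.
Fill Pretrain first block (20 at 8) ; 0 left.
Total = 18×100 + 15×60 + 12×70 + 8×20 = 3700.

3700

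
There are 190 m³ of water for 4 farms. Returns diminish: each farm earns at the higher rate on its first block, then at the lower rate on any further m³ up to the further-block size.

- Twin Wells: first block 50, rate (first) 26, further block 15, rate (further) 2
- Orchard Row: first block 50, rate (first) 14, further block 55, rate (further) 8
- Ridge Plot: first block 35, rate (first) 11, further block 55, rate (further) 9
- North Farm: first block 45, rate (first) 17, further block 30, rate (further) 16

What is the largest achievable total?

3410

Rank every tier by rate: Twin Wells/first 26 > North Farm/first 17 > North Farm/second 16 > Orchard Row/first 14 > Ridge Plot/first 11 > Ridge Plot/second 9 > Orchard Row/second 8 > Twin Wells/second 2.
Twin Wells first at 26: fill all 50 ; 140 left.
North Farm first at 17: fill all 45 ; 95 left.
Fill North Farm second block (30 at 16) ; 65 left.
Fill Orchard Row first block (50 at 14) ; 15 left.
Ridge Plot/first: +15 of 35 at 11; pool empty.
Total = 26×50 + 17×45 + 16×30 + 14×50 + 11×15 = 3410.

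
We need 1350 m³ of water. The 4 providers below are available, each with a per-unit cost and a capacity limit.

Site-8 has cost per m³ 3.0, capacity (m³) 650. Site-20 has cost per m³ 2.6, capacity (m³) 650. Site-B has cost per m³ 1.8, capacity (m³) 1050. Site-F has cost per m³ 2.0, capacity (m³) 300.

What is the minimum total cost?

2490

Cheapest first:
Site-B at 1.8: take all 1050 m³ → 300 still needed.
Site-F at 2.0: take all 300 m³ → 0 still needed.
Site-20, Site-8: unused.
Cost = 1050×1.8 + 300×2.0 = 2490.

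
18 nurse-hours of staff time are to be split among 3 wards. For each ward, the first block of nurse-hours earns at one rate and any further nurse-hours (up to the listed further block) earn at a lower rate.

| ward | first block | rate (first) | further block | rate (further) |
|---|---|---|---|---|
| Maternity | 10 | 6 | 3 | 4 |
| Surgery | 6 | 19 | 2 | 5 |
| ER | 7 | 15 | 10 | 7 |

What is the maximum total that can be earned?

Treat each block as its own option and order by rate: Surgery/tier1 19 > ER/tier1 15 > ER/tier2 7 > Maternity/tier1 6 > Surgery/tier2 5 > Maternity/tier2 4.
Fill Surgery tier1 block (6 at 19) ; 12 left.
ER/tier1 (15): +7 ; 5 left.
ER/tier2: +5 of 10 at 7; pool empty.
Total = 19×6 + 15×7 + 7×5 = 254.

254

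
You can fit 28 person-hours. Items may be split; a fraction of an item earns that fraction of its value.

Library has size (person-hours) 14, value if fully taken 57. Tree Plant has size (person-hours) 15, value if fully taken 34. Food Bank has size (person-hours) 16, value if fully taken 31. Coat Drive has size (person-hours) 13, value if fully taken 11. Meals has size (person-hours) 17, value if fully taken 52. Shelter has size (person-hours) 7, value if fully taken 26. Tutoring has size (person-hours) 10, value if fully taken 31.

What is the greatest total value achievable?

Best value per unit of size first: Library 57/14≈4.07, Shelter 26/7≈3.71, Tutoring 31/10≈3.1, Meals 52/17≈3.06, Tree Plant 34/15≈2.27, Food Bank 31/16≈1.94, Coat Drive 11/13≈0.846.
All 14 person-hours of Library fit (value 57) — 14 remain.
Shelter: take in full, 7 person-hours for value 26 — 7 left.
Only 7 person-hours remain; take 7/10 of Tutoring for value 31×7/10 = 21.7.
Total value = 104.7.

104.7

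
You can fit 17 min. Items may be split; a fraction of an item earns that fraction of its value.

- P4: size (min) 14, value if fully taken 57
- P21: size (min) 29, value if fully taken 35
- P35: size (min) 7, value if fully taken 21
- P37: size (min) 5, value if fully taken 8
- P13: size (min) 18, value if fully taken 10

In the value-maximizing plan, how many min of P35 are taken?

3

Rank by value-to-size ratio: P4 57/14≈4.07, P35 21/7≈3, P37 8/5≈1.6, P21 35/29≈1.21, P13 10/18≈0.556.
P4: take in full, 14 min for value 57 — 3 left.
Fill the last 3 min with part of P35: 3/7 of it earns 9.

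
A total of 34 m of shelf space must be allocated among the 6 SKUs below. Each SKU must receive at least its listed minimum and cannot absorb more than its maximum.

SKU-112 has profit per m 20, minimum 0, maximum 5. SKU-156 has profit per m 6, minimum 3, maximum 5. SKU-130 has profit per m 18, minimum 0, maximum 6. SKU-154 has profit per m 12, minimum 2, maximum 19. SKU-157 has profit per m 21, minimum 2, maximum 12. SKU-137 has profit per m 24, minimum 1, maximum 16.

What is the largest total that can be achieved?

698

Meeting every minimum uses 0+3+0+2+2+1 = 8 m, leaving 26.
Highest profit per m first: SKU-137 24 > SKU-157 21 > SKU-112 20 > SKU-130 18 > SKU-154 12 > SKU-156 6.
Give SKU-137 15 more to hit its cap of 16 — 11 left.
SKU-157: +10 to 12 (cap) — 1 left.
SKU-112: +1 (room for 5) → 1. Pool exhausted.
Total = 20×1 + 6×3 + 12×2 + 21×12 + 24×16 = 698.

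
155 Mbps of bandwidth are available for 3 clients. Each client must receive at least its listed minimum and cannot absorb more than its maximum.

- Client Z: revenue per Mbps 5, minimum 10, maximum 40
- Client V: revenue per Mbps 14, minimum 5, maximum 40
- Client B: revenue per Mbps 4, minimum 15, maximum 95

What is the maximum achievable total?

Meeting every minimum uses 10+5+15 = 30 Mbps, leaving 125.
Rank by revenue per Mbps: Client V 14 > Client Z 5 > Client B 4.
Client V: +35 to 40 (cap) ; 90 left.
Give Client Z 30 more to hit its cap of 40 ; 60 left.
Client B has room for 80 more but only 60 remain, so it gets 75.
Total = 5×40 + 14×40 + 4×75 = 1060.

1060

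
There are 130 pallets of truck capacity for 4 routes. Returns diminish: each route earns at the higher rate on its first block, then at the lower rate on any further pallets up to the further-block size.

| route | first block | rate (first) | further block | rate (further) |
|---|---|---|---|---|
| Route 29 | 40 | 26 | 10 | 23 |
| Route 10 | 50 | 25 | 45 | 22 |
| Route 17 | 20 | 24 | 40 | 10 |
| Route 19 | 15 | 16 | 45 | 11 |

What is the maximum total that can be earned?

Treat each block as its own option and order by rate: Route 29/T1 26 > Route 10/T1 25 > Route 17/T1 24 > Route 29/T2 23 > Route 10/T2 22 > Route 19/T1 16 > Route 19/T2 11 > Route 17/T2 10.
Fill Route 29 T1 block (40 at 26) → 90 left.
Route 10 T1 at 25: fill all 50 → 40 left.
Fill Route 17 T1 block (20 at 24) → 20 left.
Fill Route 29 T2 block (10 at 23) → 10 left.
Route 10 T2 at 22: only 10 left, fill 10.
Total = 26×40 + 25×50 + 24×20 + 23×10 + 22×10 = 3220.

3220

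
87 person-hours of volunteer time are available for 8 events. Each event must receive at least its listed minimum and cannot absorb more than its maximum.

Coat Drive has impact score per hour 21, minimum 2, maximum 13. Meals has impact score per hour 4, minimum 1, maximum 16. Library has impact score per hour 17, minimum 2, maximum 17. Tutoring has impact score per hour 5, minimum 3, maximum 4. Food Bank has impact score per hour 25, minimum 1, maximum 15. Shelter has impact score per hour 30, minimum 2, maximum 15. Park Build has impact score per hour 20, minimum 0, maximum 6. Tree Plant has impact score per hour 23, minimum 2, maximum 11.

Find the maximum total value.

Meeting every minimum uses 2+1+2+3+1+2+0+2 = 13 person-hours, leaving 74.
Rank by impact score per hour: Shelter 30 > Food Bank 25 > Tree Plant 23 > Coat Drive 21 > Park Build 20 > Library 17 > Tutoring 5 > Meals 4.
Give Shelter 13 more to hit its cap of 15 ; 61 left.
Food Bank: +14 to 15 (cap) ; 47 left.
Give Tree Plant 9 more to hit its cap of 11 ; 38 left.
Coat Drive: +11 to 13 (cap) ; 27 left.
Park Build: +6 to 6 (cap) ; 21 left.
Library takes 15 more to reach its cap of 17 ; 6 left.
Give Tutoring 1 more to hit its cap of 4 ; 5 left.
Meals: +5 (room for 15) → 6. Pool exhausted.
Total = 21×13 + 4×6 + 17×17 + 5×4 + 25×15 + 30×15 + 20×6 + 23×11 = 1804.

1804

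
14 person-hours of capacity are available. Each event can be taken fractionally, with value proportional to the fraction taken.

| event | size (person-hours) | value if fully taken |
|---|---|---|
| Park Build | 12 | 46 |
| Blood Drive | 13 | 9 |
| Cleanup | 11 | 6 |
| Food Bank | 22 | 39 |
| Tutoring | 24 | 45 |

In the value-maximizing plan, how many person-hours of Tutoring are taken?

2

Sort by value density: Park Build 46/12≈3.83, Tutoring 45/24≈1.88, Food Bank 39/22≈1.77, Blood Drive 9/13≈0.692, Cleanup 6/11≈0.545.
Park Build: take in full, 12 person-hours for value 46 → 2 left.
Fill the last 2 person-hours with part of Tutoring: 2/24 of it earns 3.75.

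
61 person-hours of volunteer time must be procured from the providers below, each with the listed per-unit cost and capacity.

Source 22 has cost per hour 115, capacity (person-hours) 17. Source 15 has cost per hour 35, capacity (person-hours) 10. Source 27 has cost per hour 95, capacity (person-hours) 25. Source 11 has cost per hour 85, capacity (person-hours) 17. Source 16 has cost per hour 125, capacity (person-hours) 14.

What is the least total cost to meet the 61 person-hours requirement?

5205

Cheapest first:
Take 10 from Source 15 at 35 ; need 51 more.
Source 11 (85): use full 17 ; 34 person-hours to go.
Take 25 from Source 27 at 95 ; need 9 more.
Source 22 (115): take the remaining 9 ; done.
Source 16: unused.
Cost = 10×35 + 17×85 + 25×95 + 9×115 = 5205.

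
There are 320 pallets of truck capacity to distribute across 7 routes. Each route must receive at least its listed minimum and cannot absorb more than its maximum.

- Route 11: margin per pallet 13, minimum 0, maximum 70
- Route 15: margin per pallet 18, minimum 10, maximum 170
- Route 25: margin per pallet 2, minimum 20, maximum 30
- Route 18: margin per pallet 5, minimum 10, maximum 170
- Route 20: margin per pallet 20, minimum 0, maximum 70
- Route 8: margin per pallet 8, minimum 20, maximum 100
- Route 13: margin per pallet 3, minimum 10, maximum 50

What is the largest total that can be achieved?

Meeting every minimum uses 0+10+20+10+0+20+10 = 70 pallets, leaving 250.
Highest margin per pallet first: Route 20 20 > Route 15 18 > Route 11 13 > Route 8 8 > Route 18 5 > Route 13 3 > Route 25 2.
Route 20 takes 70 more to reach its cap of 70 → 180 left.
Route 15: +160 to 170 (cap) → 20 left.
Route 11 has room for 70 more but only 20 remain, so it gets 20.
Total = 13×20 + 18×170 + 2×20 + 5×10 + 20×70 + 8×20 + 3×10 = 5000.

5000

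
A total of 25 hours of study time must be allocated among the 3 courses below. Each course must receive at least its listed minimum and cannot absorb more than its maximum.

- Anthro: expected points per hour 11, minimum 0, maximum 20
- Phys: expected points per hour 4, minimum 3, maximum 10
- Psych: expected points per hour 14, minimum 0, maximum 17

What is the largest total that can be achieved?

305

Meeting every minimum uses 0+3+0 = 3 hours, leaving 22.
Highest expected points per hour first: Psych 14 > Anthro 11 > Phys 4.
Psych: +17 to 17 (cap) → 5 left.
Anthro: +5 (room for 20) → 5. Pool exhausted.
Total = 11×5 + 4×3 + 14×17 = 305.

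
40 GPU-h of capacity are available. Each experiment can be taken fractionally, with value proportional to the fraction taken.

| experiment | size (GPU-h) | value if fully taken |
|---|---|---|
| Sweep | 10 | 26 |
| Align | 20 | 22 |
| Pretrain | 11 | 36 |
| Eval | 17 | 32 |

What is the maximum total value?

Sort by value density: Pretrain 36/11≈3.27, Sweep 26/10≈2.6, Eval 32/17≈1.88, Align 22/20≈1.1.
Take all of Pretrain (11 GPU-h, value 36) → 29 GPU-h left.
Sweep: take in full, 10 GPU-h for value 26 → 19 left.
Take all of Eval (17 GPU-h, value 32) → 2 GPU-h left.
2 GPU-h left: a 2/20 share of Align gives 22×2/20 = 2.2.
Total value = 96.2.

96.2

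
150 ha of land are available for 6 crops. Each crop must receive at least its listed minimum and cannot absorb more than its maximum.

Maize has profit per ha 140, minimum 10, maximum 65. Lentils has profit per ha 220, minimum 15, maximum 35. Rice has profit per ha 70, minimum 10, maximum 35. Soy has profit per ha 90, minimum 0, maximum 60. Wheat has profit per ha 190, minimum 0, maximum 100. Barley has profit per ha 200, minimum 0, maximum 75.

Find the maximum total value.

Meeting every minimum uses 10+15+10+0+0+0 = 35 ha, leaving 115.
Order the crops by profit per ha: Lentils 220 > Barley 200 > Wheat 190 > Maize 140 > Soy 90 > Rice 70.
Give Lentils 20 more to hit its cap of 35 ; 95 left.
Barley: +75 to 75 (cap) ; 20 left.
Wheat: +20 (room for 100) → 20. Pool exhausted.
Total = 140×10 + 220×35 + 70×10 + 190×20 + 200×75 = 28600.

28600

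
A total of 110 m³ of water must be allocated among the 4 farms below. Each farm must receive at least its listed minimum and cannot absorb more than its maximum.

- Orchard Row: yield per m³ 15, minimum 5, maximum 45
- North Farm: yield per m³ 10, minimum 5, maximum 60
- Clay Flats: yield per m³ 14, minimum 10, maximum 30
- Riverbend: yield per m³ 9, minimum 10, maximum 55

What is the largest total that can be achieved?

Meeting every minimum uses 5+5+10+10 = 30 m³, leaving 80.
Highest yield per m³ first: Orchard Row 15 > Clay Flats 14 > North Farm 10 > Riverbend 9.
Orchard Row takes 40 more to reach its cap of 45 — 40 left.
Give Clay Flats 20 more to hit its cap of 30 — 20 left.
North Farm: +20 (room for 55) → 25. Pool exhausted.
Total = 15×45 + 10×25 + 14×30 + 9×10 = 1435.

1435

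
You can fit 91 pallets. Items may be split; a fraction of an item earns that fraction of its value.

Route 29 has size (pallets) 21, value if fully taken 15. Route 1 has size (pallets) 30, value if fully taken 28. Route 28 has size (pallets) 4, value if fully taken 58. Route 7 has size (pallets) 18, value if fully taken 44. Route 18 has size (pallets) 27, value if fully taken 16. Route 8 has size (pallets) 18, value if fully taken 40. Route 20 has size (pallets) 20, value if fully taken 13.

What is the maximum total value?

Rank by value-to-size ratio: Route 28 58/4≈14.5, Route 7 44/18≈2.44, Route 8 40/18≈2.22, Route 1 28/30≈0.933, Route 29 15/21≈0.714, Route 20 13/20≈0.65, Route 18 16/27≈0.593.
All 4 pallets of Route 28 fit (value 58) → 87 remain.
Take all of Route 7 (18 pallets, value 44) → 69 pallets left.
Take all of Route 8 (18 pallets, value 40) → 51 pallets left.
Take all of Route 1 (30 pallets, value 28) → 21 pallets left.
All 21 pallets of Route 29 fit (value 15) → 0 remain.
Total value = 185.

185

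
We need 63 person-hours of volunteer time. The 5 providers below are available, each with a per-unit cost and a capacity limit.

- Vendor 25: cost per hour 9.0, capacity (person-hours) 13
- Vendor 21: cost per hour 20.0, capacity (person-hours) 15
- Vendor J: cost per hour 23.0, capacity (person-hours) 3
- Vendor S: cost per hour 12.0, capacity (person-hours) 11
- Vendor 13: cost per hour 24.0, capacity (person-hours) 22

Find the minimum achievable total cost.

Use providers in increasing cost order.
Vendor 25 at 9.0: take all 13 person-hours ; 50 still needed.
Take 11 from Vendor S at 12.0 ; need 39 more.
Vendor 21 (20.0): use full 15 ; 24 person-hours to go.
Vendor J at 23.0: take all 3 person-hours ; 21 still needed.
Vendor 13 (24.0): take the remaining 21 ; done.
Cost = 13×9.0 + 11×12.0 + 15×20.0 + 3×23.0 + 21×24.0 = 1122.

1122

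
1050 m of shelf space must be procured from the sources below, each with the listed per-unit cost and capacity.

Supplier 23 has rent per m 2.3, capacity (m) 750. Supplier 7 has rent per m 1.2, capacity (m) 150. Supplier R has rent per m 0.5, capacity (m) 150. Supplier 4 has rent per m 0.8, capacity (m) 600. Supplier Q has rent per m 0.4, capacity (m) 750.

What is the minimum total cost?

Fill from the cheapest source first.
Supplier Q (0.4): use full 750 ; 300 m to go.
Supplier R (0.5): use full 150 ; 150 m to go.
Take 150 from Supplier 4 at 0.8 to finish.
Supplier 7, Supplier 23: unused.
Cost = 750×0.4 + 150×0.5 + 150×0.8 = 495.

495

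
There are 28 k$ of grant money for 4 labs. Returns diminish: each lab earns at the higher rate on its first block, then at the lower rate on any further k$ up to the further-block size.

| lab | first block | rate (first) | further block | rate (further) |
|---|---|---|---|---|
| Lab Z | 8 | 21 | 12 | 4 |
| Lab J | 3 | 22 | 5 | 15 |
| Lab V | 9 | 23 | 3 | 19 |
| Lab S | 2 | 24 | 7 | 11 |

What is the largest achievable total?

591

Treat each block as its own option and order by rate: Lab S/T1 24 > Lab V/T1 23 > Lab J/T1 22 > Lab Z/T1 21 > Lab V/T2 19 > Lab J/T2 15 > Lab S/T2 11 > Lab Z/T2 4.
Lab S T1 at 24: fill all 2 — 26 left.
Lab V T1 at 23: fill all 9 — 17 left.
Lab J/T1 (22): +3 — 14 left.
Lab Z/T1 (21): +8 — 6 left.
Lab V/T2 (19): +3 — 3 left.
Lab J/T2: +3 of 5 at 15; pool empty.
Total = 24×2 + 23×9 + 22×3 + 21×8 + 19×3 + 15×3 = 591.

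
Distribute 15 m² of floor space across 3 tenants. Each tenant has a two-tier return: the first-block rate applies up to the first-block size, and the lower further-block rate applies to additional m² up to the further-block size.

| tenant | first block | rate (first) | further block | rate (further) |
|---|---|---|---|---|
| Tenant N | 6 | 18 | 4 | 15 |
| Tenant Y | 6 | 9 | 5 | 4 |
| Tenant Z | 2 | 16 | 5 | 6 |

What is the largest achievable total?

227

Treat each block as its own option and order by rate: Tenant N/first 18 > Tenant Z/first 16 > Tenant N/second 15 > Tenant Y/first 9 > Tenant Z/second 6 > Tenant Y/second 4.
Tenant N first at 18: fill all 6 ; 9 left.
Tenant Z first at 16: fill all 2 ; 7 left.
Fill Tenant N second block (4 at 15) ; 3 left.
Tenant Y/first: +3 of 6 at 9; pool empty.
Total = 18×6 + 16×2 + 15×4 + 9×3 = 227.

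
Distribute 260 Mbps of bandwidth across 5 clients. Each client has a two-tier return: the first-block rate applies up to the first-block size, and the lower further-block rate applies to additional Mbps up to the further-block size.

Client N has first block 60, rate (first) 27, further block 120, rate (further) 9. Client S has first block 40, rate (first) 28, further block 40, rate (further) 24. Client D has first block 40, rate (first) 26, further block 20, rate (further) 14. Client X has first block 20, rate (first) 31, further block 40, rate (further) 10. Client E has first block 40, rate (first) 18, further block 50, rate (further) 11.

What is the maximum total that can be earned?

Treat each block as its own option and order by rate: Client X/first 31 > Client S/first 28 > Client N/first 27 > Client D/first 26 > Client S/second 24 > Client E/first 18 > Client D/second 14 > Client E/second 11 > Client X/second 10 > Client N/second 9.
Fill Client X first block (20 at 31) ; 240 left.
Client S/first (28): +40 ; 200 left.
Client N first at 27: fill all 60 ; 140 left.
Client D/first (26): +40 ; 100 left.
Fill Client S second block (40 at 24) ; 60 left.
Client E/first (18): +40 ; 20 left.
Client D second at 14: fill all 20 ; 0 left.
Total = 31×20 + 28×40 + 27×60 + 26×40 + 24×40 + 18×40 + 14×20 = 6360.

6360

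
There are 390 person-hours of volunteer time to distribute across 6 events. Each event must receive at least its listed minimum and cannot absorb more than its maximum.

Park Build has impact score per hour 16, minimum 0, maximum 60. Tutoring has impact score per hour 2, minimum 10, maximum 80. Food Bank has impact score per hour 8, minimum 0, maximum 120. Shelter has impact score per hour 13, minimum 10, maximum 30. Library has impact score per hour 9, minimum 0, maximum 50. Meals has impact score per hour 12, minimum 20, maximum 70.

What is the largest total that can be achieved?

3720

Meeting every minimum uses 0+10+0+10+0+20 = 40 person-hours, leaving 350.
Rank by impact score per hour: Park Build 16 > Shelter 13 > Meals 12 > Library 9 > Food Bank 8 > Tutoring 2.
Park Build takes 60 more to reach its cap of 60 → 290 left.
Give Shelter 20 more to hit its cap of 30 → 270 left.
Meals takes 50 more to reach its cap of 70 → 220 left.
Give Library 50 more to hit its cap of 50 → 170 left.
Food Bank takes 120 more to reach its cap of 120 → 50 left.
Only 50 left; Tutoring takes them to reach 60.
Total = 16×60 + 2×60 + 8×120 + 13×30 + 9×50 + 12×70 = 3720.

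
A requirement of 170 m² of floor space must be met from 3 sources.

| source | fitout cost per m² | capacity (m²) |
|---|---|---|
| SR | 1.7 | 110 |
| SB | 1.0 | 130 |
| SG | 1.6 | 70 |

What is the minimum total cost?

Fill from the cheapest source first.
SB (1.0): use full 130 → 40 m² to go.
SG (1.6): take the remaining 40 → done.
SR: unused.
Cost = 130×1.0 + 40×1.6 = 194.

194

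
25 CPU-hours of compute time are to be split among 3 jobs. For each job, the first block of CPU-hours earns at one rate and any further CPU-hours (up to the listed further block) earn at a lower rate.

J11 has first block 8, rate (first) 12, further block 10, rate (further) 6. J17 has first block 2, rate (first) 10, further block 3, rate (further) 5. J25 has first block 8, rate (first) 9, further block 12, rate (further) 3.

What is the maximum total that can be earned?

230

Treat each block as its own option and order by rate: J11/tier1 12 > J17/tier1 10 > J25/tier1 9 > J11/tier2 6 > J17/tier2 5 > J25/tier2 3.
J11 tier1 at 12: fill all 8 ; 17 left.
Fill J17 tier1 block (2 at 10) ; 15 left.
Fill J25 tier1 block (8 at 9) ; 7 left.
J11 tier2 at 6: only 7 left, fill 7.
Total = 12×8 + 10×2 + 9×8 + 6×7 = 230.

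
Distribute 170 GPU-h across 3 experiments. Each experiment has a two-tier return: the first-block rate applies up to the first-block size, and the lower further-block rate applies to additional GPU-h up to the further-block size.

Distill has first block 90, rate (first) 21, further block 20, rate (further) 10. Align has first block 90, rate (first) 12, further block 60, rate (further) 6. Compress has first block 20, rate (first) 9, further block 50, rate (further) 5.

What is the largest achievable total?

Treat each block as its own option and order by rate: Distill/tier1 21 > Align/tier1 12 > Distill/tier2 10 > Compress/tier1 9 > Align/tier2 6 > Compress/tier2 5.
Distill/tier1 (21): +90 → 80 left.
80 remain; put them into Align tier1 at 12.
Total = 21×90 + 12×80 = 2850.

2850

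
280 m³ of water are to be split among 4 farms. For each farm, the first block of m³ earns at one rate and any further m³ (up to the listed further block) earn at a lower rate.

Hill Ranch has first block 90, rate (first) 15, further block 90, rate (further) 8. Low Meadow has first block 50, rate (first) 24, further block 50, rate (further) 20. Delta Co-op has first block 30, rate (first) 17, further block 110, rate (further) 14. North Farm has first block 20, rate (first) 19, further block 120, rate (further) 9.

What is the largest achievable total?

Treat each block as its own option and order by rate: Low Meadow/tier1 24 > Low Meadow/tier2 20 > North Farm/tier1 19 > Delta Co-op/tier1 17 > Hill Ranch/tier1 15 > Delta Co-op/tier2 14 > North Farm/tier2 9 > Hill Ranch/tier2 8.
Low Meadow tier1 at 24: fill all 50 ; 230 left.
Low Meadow tier2 at 20: fill all 50 ; 180 left.
Fill North Farm tier1 block (20 at 19) ; 160 left.
Delta Co-op/tier1 (17): +30 ; 130 left.
Hill Ranch/tier1 (15): +90 ; 40 left.
40 remain; put them into Delta Co-op tier2 at 14.
Total = 24×50 + 20×50 + 19×20 + 17×30 + 15×90 + 14×40 = 5000.

5000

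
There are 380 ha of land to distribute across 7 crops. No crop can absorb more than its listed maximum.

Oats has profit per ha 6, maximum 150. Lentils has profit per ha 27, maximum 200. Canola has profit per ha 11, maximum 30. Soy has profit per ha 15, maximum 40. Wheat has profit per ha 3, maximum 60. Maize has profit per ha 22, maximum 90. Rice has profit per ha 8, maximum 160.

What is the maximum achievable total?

8470

Highest profit per ha first: Lentils 27 > Maize 22 > Soy 15 > Canola 11 > Rice 8 > Oats 6 > Wheat 3.
Lentils: +200 to 200 (cap) ; 180 left.
Maize takes 90 to reach its cap of 90 ; 90 left.
Soy: +40 to 40 (cap) ; 50 left.
Canola takes 30 to reach its cap of 30 ; 20 left.
Only 20 left; Rice takes them to reach 20.
Total = 27×200 + 11×30 + 15×40 + 22×90 + 8×20 = 8470.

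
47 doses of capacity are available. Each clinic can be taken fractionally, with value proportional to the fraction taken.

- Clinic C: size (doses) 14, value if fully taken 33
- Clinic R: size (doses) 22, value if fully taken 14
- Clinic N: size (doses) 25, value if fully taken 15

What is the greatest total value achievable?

Sort by value density: Clinic C 33/14≈2.36, Clinic R 14/22≈0.636, Clinic N 15/25≈0.6.
Take all of Clinic C (14 doses, value 33) — 33 doses left.
Clinic R: take in full, 22 doses for value 14 — 11 left.
Fill the last 11 doses with part of Clinic N: 11/25 of it earns 6.6.
Total value = 53.6.

53.6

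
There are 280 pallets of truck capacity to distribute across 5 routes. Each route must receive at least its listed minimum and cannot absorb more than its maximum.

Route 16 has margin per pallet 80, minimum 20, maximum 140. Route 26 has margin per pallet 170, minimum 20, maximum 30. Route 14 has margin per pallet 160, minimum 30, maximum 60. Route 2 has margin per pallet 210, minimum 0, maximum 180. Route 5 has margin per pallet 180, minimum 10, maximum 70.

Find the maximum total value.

Meeting every minimum uses 20+20+30+0+10 = 80 pallets, leaving 200.
Order the routes by margin per pallet: Route 2 210 > Route 5 180 > Route 26 170 > Route 14 160 > Route 16 80.
Give Route 2 180 more to hit its cap of 180 → 20 left.
Only 20 left; Route 5 takes them to reach 30.
Total = 80×20 + 170×20 + 160×30 + 210×180 + 180×30 = 53000.

53000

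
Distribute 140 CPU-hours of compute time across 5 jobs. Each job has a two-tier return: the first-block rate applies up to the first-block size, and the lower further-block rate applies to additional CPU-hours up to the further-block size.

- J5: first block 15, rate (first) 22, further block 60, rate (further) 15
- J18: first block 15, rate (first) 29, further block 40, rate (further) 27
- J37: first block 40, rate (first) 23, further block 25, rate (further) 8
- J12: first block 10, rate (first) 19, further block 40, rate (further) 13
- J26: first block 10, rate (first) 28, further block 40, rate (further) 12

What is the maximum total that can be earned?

Order all 10 blocks by rate: J18/T1 29 > J26/T1 28 > J18/T2 27 > J37/T1 23 > J5/T1 22 > J12/T1 19 > J5/T2 15 > J12/T2 13 > J26/T2 12 > J37/T2 8.
J18 T1 at 29: fill all 15 → 125 left.
J26 T1 at 28: fill all 10 → 115 left.
J18 T2 at 27: fill all 40 → 75 left.
Fill J37 T1 block (40 at 23) → 35 left.
Fill J5 T1 block (15 at 22) → 20 left.
J12 T1 at 19: fill all 10 → 10 left.
J5/T2: +10 of 60 at 15; pool empty.
Total = 29×15 + 28×10 + 27×40 + 23×40 + 22×15 + 19×10 + 15×10 = 3385.

3385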